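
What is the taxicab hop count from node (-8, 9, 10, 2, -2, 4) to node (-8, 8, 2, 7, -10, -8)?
34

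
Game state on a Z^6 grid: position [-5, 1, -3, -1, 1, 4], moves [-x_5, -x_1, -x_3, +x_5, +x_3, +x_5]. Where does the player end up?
(-6, 1, -3, -1, 2, 4)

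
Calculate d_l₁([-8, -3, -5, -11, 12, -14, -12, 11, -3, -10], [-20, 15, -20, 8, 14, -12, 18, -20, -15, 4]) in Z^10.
155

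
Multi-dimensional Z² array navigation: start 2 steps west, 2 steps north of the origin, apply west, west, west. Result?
(-5, 2)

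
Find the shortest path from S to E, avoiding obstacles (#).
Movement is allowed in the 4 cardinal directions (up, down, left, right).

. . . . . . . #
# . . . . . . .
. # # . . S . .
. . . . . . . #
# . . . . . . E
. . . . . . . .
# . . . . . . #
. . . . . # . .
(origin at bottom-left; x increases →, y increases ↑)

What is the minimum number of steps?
4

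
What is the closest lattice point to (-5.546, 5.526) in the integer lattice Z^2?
(-6, 6)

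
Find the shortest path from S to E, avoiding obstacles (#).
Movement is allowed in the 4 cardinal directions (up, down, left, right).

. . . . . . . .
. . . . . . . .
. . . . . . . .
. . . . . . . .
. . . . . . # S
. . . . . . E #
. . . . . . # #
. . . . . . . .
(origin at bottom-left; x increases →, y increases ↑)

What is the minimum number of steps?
6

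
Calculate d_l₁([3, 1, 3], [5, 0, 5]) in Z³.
5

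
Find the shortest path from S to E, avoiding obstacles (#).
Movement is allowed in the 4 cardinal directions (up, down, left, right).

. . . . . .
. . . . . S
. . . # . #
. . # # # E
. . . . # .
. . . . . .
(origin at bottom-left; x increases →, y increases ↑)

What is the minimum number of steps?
14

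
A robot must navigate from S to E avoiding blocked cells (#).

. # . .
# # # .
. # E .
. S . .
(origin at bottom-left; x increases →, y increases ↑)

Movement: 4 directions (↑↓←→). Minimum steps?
2
(one shortest path: (1, 0) → (2, 0) → (2, 1))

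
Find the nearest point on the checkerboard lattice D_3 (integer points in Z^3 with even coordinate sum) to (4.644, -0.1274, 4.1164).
(4, 0, 4)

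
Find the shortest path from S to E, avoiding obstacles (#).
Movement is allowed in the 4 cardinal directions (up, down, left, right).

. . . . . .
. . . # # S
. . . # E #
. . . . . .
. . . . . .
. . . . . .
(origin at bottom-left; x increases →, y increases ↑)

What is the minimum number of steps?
10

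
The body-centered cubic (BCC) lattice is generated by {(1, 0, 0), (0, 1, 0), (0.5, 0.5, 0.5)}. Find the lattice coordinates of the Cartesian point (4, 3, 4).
-b₂ + 8b₃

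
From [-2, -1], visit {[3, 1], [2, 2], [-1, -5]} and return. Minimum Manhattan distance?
24
(one optimal route: (-2, -1) → (3, 1) → (2, 2) → (-1, -5) → (-2, -1))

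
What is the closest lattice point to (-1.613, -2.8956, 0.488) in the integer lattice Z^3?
(-2, -3, 0)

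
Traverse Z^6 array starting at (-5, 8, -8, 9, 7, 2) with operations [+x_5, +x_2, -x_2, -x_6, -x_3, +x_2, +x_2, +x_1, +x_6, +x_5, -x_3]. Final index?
(-4, 10, -10, 9, 9, 2)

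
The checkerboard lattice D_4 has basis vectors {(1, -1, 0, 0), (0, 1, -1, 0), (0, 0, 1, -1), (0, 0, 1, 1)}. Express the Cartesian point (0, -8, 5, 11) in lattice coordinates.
-8b₂ - 7b₃ + 4b₄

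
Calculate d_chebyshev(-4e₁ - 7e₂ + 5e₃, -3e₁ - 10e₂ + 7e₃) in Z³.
3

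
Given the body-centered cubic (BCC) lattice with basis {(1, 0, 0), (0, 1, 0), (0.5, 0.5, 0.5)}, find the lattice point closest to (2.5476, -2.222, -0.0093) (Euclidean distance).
(3, -2, 0)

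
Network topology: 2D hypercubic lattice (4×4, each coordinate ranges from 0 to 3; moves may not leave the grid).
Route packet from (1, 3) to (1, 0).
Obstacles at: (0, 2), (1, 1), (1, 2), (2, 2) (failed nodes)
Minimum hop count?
7
(one shortest path: (1, 3) → (2, 3) → (3, 3) → (3, 2) → (3, 1) → (2, 1) → (2, 0) → (1, 0))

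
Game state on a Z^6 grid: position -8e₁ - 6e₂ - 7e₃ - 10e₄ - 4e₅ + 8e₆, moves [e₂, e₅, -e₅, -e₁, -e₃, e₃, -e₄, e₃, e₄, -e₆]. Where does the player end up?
(-9, -5, -6, -10, -4, 7)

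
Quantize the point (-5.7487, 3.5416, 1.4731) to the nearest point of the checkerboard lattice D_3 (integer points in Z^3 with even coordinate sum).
(-6, 4, 2)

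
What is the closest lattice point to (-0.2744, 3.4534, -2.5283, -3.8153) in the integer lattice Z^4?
(0, 3, -3, -4)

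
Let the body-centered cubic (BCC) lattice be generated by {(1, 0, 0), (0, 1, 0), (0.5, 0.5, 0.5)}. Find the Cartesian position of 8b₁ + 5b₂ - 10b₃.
(3, 0, -5)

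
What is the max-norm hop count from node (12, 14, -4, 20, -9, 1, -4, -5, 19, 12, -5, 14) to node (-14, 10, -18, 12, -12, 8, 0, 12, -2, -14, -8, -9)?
26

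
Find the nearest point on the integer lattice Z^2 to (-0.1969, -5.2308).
(0, -5)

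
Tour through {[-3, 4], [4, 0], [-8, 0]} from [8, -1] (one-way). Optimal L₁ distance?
25
(one optimal route: (8, -1) → (4, 0) → (-3, 4) → (-8, 0))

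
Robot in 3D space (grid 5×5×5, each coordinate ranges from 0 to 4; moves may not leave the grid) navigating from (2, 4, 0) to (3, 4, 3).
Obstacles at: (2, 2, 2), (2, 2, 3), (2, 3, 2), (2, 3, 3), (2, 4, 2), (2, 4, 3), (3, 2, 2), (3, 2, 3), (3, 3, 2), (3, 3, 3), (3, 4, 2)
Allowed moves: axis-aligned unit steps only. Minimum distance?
6
(one shortest path: (2, 4, 0) → (3, 4, 0) → (4, 4, 0) → (4, 4, 1) → (4, 4, 2) → (4, 4, 3) → (3, 4, 3))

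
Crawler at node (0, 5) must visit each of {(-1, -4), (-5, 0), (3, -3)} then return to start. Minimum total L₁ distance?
34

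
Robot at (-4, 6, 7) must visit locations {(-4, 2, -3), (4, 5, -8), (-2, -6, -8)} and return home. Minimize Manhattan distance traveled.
70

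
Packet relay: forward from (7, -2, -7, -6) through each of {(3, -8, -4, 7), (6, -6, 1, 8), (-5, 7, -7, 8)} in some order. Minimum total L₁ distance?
65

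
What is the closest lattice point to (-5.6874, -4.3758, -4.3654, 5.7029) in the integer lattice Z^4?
(-6, -4, -4, 6)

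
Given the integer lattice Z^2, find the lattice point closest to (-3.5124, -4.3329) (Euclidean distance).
(-4, -4)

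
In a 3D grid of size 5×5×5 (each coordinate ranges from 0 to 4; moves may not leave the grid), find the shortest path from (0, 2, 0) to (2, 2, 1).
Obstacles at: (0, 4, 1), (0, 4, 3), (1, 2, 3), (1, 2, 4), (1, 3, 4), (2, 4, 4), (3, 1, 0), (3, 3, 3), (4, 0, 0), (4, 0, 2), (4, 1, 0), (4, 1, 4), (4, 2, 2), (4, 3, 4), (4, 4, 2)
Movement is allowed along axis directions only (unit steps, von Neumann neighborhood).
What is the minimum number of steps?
3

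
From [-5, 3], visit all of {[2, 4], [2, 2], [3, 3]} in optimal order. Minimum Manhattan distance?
12
(one optimal route: (-5, 3) → (2, 4) → (2, 2) → (3, 3))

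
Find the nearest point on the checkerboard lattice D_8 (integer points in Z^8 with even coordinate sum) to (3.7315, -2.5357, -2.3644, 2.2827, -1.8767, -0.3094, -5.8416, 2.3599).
(4, -2, -2, 2, -2, 0, -6, 2)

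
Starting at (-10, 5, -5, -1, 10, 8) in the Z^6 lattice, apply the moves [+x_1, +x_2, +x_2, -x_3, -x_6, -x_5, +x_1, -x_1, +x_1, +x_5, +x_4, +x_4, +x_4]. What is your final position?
(-8, 7, -6, 2, 10, 7)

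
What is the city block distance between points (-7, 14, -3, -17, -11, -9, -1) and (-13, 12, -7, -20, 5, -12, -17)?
50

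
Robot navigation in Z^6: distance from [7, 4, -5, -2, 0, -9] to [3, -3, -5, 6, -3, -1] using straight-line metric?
14.2127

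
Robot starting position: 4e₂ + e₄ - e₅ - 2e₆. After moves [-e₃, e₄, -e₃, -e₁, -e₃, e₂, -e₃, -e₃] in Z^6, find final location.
(-1, 5, -5, 2, -1, -2)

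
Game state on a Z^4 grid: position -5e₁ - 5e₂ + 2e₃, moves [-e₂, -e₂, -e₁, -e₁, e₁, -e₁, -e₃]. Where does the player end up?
(-7, -7, 1, 0)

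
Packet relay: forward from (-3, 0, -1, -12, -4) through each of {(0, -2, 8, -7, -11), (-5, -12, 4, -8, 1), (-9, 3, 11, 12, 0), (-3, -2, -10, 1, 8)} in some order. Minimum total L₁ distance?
151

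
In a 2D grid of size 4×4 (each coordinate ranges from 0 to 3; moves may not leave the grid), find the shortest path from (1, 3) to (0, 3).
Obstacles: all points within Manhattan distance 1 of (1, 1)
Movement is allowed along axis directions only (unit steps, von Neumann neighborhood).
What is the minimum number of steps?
1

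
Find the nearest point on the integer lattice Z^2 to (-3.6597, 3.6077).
(-4, 4)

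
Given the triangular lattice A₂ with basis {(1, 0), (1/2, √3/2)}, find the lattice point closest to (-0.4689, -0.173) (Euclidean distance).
(0, 0)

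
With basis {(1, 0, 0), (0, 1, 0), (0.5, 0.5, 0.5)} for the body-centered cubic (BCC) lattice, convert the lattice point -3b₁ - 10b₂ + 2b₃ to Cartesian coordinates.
(-2, -9, 1)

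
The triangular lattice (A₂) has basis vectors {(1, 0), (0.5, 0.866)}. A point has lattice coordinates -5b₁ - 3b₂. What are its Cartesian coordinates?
(-6.5, -2.598)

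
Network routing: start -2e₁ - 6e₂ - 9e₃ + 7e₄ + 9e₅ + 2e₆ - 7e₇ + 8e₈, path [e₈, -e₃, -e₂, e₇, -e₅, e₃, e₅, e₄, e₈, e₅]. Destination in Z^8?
(-2, -7, -9, 8, 10, 2, -6, 10)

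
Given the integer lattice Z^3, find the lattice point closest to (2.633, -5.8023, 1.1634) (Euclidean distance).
(3, -6, 1)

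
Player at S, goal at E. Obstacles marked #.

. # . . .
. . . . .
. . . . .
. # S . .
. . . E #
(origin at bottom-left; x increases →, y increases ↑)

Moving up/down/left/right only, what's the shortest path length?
2
(one shortest path: (2, 1) → (3, 1) → (3, 0))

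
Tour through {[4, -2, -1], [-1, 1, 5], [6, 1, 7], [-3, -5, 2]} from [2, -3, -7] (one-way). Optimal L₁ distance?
42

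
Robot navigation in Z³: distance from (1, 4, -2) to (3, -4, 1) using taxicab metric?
13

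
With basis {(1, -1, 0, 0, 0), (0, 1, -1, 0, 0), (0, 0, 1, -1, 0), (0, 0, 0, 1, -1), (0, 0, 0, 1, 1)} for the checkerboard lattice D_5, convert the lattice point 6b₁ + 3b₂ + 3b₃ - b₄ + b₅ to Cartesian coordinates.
(6, -3, 0, -3, 2)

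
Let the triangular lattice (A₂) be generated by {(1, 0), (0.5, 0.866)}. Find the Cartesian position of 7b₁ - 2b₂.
(6, -1.732)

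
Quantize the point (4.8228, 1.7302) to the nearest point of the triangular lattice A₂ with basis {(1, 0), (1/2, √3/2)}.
(5, 1.732)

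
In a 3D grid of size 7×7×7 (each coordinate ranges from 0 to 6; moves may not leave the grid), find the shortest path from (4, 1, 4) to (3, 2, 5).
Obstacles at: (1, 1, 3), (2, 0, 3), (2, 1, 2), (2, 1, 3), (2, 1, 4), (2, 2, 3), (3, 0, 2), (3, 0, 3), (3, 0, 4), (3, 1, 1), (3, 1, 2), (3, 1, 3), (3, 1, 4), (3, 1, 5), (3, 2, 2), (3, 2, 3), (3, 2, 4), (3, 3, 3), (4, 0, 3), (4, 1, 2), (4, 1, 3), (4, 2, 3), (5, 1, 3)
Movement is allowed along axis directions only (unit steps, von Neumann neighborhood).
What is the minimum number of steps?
3
(one shortest path: (4, 1, 4) → (4, 2, 4) → (4, 2, 5) → (3, 2, 5))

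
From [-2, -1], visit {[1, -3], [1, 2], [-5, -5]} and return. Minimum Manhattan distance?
26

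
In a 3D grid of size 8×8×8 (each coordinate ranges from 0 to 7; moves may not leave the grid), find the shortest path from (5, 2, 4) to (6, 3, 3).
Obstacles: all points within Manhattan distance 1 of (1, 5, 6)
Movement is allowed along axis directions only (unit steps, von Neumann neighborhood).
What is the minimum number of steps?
3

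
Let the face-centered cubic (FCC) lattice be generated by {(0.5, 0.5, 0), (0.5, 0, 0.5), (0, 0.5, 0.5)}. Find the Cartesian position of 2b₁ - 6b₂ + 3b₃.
(-2, 2.5, -1.5)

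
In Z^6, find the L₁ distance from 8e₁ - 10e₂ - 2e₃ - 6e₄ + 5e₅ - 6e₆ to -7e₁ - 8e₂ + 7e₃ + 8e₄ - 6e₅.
57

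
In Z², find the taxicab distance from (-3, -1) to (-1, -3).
4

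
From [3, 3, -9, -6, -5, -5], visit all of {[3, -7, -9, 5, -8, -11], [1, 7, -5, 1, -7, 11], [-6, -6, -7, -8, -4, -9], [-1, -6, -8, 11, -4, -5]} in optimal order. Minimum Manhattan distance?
125
(one optimal route: (3, 3, -9, -6, -5, -5) → (-6, -6, -7, -8, -4, -9) → (-1, -6, -8, 11, -4, -5) → (3, -7, -9, 5, -8, -11) → (1, 7, -5, 1, -7, 11))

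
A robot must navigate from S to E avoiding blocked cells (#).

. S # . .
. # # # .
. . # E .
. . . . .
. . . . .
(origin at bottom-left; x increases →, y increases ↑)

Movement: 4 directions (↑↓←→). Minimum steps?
8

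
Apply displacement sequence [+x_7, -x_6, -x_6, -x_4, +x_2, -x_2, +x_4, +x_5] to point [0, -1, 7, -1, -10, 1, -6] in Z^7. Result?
(0, -1, 7, -1, -9, -1, -5)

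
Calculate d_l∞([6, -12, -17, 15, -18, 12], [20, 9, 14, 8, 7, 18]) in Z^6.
31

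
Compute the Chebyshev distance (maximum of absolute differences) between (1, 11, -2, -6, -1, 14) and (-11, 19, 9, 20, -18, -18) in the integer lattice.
32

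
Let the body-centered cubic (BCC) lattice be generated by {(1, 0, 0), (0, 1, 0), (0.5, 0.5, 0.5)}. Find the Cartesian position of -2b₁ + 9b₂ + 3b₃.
(-0.5, 10.5, 1.5)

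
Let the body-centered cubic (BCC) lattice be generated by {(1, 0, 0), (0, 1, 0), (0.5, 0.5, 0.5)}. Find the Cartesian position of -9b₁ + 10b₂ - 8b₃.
(-13, 6, -4)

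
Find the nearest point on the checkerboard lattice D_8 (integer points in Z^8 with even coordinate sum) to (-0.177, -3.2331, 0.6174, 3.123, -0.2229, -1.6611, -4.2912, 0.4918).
(0, -3, 1, 3, 0, -2, -4, 1)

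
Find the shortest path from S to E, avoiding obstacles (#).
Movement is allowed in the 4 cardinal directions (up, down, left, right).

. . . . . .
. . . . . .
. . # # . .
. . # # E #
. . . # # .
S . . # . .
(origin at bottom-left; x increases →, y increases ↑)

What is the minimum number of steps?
10
(one shortest path: (0, 0) → (1, 0) → (1, 1) → (1, 2) → (1, 3) → (1, 4) → (2, 4) → (3, 4) → (4, 4) → (4, 3) → (4, 2))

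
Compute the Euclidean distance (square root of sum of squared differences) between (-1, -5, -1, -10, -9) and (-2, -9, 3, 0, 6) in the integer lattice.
18.9209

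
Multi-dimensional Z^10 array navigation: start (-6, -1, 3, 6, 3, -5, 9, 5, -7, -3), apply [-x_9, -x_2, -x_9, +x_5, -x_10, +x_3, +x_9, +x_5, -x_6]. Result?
(-6, -2, 4, 6, 5, -6, 9, 5, -8, -4)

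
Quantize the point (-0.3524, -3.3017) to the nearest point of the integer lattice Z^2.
(0, -3)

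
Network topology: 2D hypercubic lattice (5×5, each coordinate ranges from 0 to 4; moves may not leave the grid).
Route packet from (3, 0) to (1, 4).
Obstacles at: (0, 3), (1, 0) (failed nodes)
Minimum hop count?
6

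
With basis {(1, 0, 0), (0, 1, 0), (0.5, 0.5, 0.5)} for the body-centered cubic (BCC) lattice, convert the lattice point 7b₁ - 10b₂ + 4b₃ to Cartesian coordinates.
(9, -8, 2)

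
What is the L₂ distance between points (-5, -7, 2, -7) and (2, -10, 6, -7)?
8.60233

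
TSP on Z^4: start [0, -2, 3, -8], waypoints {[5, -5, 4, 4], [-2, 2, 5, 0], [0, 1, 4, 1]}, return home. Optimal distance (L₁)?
56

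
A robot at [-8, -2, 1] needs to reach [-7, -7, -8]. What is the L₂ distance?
10.3441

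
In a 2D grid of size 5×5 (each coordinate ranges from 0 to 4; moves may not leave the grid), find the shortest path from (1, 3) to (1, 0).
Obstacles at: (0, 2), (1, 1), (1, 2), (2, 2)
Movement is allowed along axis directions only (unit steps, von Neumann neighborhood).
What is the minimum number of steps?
7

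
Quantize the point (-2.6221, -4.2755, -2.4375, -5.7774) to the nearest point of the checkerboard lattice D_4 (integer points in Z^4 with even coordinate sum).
(-3, -4, -3, -6)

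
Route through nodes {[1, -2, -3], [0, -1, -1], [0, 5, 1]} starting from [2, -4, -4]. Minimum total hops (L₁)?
16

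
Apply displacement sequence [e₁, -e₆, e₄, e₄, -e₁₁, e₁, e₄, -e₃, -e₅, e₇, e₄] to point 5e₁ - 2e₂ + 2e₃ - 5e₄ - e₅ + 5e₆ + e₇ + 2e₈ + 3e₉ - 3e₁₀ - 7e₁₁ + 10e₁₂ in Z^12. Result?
(7, -2, 1, -1, -2, 4, 2, 2, 3, -3, -8, 10)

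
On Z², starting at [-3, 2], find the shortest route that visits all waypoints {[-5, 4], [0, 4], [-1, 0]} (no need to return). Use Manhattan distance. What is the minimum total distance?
14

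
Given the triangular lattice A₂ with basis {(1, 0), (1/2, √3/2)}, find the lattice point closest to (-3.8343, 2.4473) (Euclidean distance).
(-3.5, 2.598)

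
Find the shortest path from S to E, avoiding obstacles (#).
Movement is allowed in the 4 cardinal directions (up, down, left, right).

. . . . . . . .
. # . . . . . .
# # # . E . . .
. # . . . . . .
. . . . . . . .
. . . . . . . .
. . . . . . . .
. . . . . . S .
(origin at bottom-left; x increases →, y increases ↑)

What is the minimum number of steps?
7
(one shortest path: (6, 0) → (5, 0) → (4, 0) → (4, 1) → (4, 2) → (4, 3) → (4, 4) → (4, 5))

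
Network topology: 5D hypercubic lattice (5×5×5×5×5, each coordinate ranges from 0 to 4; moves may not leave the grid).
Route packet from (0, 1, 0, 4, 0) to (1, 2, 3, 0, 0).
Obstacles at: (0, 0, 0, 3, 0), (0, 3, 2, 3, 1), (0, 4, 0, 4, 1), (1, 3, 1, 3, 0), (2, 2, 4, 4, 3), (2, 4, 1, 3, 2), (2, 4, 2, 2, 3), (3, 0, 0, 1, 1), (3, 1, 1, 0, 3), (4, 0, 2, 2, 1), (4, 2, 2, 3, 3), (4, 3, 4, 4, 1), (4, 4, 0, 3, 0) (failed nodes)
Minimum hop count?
9
(one shortest path: (0, 1, 0, 4, 0) → (1, 1, 0, 4, 0) → (1, 2, 0, 4, 0) → (1, 2, 1, 4, 0) → (1, 2, 2, 4, 0) → (1, 2, 3, 4, 0) → (1, 2, 3, 3, 0) → (1, 2, 3, 2, 0) → (1, 2, 3, 1, 0) → (1, 2, 3, 0, 0))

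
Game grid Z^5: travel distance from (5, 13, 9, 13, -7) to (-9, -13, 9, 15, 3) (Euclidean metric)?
31.241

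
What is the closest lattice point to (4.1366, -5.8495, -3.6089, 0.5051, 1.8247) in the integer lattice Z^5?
(4, -6, -4, 1, 2)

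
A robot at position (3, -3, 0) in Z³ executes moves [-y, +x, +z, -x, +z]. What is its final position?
(3, -4, 2)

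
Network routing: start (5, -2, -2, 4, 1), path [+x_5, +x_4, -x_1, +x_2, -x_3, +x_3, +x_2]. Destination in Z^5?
(4, 0, -2, 5, 2)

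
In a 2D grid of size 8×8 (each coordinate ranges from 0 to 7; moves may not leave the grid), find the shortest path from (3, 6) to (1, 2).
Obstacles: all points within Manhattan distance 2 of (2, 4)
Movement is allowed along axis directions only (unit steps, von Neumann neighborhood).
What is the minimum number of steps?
12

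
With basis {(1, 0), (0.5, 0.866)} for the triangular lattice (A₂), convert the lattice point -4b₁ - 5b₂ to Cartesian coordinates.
(-6.5, -4.33)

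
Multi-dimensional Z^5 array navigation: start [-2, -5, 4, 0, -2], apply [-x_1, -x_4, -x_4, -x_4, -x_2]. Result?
(-3, -6, 4, -3, -2)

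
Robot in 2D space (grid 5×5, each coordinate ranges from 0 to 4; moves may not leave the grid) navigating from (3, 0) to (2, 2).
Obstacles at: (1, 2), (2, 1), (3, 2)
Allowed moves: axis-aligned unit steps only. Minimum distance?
7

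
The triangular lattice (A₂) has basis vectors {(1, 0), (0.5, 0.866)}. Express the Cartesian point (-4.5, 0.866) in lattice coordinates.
-5b₁ + b₂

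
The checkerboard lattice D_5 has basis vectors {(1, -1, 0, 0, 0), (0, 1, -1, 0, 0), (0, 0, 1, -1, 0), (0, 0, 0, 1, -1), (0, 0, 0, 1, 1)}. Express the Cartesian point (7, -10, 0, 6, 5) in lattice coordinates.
7b₁ - 3b₂ - 3b₃ - b₄ + 4b₅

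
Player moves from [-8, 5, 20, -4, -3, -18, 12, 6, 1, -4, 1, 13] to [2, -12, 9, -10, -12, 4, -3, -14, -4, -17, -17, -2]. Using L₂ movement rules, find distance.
49.7896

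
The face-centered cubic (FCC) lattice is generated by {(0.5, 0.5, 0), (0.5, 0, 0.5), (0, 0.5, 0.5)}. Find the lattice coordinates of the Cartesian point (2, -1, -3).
4b₁ - 6b₃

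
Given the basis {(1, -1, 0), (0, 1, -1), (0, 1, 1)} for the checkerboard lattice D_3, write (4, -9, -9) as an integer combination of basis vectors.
4b₁ + 2b₂ - 7b₃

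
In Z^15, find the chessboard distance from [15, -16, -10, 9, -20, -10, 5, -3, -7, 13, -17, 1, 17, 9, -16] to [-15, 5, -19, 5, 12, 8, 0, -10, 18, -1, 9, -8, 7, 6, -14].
32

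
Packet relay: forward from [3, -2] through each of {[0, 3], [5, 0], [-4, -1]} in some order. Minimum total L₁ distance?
20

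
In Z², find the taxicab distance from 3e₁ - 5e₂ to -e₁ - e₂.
8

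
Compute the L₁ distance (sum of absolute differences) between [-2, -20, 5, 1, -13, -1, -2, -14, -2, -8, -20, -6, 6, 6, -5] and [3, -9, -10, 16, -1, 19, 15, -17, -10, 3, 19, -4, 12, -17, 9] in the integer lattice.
201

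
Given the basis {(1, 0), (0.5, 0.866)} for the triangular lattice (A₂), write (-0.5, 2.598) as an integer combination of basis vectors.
-2b₁ + 3b₂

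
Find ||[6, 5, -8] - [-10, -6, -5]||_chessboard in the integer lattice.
16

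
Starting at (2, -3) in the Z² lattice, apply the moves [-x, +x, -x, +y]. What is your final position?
(1, -2)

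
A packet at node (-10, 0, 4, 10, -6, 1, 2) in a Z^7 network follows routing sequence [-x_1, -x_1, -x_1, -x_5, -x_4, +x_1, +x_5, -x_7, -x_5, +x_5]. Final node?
(-12, 0, 4, 9, -6, 1, 1)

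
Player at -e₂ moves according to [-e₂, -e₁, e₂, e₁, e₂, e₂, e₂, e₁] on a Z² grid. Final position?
(1, 2)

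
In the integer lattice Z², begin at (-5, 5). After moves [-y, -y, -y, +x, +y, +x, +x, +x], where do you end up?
(-1, 3)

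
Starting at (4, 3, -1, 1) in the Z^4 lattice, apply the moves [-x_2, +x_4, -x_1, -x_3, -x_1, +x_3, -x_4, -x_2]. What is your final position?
(2, 1, -1, 1)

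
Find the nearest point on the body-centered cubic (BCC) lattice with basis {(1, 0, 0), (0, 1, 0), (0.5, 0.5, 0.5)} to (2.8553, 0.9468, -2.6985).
(3, 1, -3)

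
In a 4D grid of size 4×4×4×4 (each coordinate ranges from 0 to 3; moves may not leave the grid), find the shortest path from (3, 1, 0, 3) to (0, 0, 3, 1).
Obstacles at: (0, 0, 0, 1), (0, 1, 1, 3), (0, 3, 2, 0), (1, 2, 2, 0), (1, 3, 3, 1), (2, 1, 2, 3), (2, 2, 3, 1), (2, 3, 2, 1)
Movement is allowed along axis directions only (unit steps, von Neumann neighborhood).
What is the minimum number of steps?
9
(one shortest path: (3, 1, 0, 3) → (2, 1, 0, 3) → (1, 1, 0, 3) → (0, 1, 0, 3) → (0, 0, 0, 3) → (0, 0, 1, 3) → (0, 0, 2, 3) → (0, 0, 3, 3) → (0, 0, 3, 2) → (0, 0, 3, 1))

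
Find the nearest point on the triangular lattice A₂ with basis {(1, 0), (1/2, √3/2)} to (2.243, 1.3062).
(2, 1.732)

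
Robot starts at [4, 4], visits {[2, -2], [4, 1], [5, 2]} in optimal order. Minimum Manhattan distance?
10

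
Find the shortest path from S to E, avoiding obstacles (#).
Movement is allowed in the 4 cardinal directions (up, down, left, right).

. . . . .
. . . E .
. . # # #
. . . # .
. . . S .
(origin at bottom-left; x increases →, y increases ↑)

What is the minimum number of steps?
7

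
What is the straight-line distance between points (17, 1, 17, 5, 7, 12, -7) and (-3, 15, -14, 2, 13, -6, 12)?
47.8226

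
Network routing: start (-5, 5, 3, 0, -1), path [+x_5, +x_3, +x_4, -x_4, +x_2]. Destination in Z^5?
(-5, 6, 4, 0, 0)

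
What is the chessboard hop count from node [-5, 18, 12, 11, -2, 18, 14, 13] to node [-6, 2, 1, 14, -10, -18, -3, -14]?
36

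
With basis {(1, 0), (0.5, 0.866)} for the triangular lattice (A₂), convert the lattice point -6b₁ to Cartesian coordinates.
(-6, 0)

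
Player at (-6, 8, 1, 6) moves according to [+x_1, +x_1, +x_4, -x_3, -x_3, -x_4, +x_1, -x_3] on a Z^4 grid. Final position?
(-3, 8, -2, 6)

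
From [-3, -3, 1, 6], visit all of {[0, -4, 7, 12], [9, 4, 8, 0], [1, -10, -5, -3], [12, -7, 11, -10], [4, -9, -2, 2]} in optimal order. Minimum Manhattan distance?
119
(one optimal route: (-3, -3, 1, 6) → (0, -4, 7, 12) → (1, -10, -5, -3) → (4, -9, -2, 2) → (9, 4, 8, 0) → (12, -7, 11, -10))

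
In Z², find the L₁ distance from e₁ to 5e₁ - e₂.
5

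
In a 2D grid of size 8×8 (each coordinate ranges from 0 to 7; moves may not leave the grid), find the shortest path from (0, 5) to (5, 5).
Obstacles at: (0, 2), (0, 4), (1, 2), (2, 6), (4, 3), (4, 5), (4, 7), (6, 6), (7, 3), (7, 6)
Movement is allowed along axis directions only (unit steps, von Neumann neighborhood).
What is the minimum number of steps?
7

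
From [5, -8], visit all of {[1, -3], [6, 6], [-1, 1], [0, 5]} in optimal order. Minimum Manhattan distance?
27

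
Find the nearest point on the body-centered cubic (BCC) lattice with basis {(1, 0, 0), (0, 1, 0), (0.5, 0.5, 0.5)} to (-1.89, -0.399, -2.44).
(-1.5, -0.5, -2.5)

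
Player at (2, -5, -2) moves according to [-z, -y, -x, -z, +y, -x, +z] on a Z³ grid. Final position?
(0, -5, -3)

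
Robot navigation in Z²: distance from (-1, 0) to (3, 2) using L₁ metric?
6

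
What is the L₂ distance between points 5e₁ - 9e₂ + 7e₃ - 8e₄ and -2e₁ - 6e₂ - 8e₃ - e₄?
18.2209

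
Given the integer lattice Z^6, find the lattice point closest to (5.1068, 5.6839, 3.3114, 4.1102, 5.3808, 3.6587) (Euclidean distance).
(5, 6, 3, 4, 5, 4)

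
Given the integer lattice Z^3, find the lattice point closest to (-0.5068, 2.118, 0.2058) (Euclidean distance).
(-1, 2, 0)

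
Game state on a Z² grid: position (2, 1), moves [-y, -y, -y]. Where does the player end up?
(2, -2)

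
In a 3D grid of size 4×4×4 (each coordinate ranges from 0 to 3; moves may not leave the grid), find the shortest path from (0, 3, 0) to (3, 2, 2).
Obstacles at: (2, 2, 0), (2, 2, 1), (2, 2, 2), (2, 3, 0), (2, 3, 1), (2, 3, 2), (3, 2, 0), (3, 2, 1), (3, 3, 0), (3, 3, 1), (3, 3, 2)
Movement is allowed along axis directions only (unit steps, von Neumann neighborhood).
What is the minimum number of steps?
8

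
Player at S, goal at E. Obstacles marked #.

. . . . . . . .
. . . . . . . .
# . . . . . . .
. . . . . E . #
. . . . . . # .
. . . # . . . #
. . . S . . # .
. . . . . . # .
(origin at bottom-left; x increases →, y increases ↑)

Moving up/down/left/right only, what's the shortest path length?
5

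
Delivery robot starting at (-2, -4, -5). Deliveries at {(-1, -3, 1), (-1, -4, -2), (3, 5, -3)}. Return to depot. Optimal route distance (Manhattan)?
40
(one optimal route: (-2, -4, -5) → (-1, -4, -2) → (-1, -3, 1) → (3, 5, -3) → (-2, -4, -5))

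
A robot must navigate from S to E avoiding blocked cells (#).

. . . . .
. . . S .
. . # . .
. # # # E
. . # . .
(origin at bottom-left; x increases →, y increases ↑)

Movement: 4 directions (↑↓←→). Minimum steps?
3
(one shortest path: (3, 3) → (4, 3) → (4, 2) → (4, 1))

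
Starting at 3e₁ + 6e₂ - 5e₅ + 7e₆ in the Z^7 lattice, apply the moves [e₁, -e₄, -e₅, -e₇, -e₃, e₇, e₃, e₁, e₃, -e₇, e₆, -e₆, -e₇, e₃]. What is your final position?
(5, 6, 2, -1, -6, 7, -2)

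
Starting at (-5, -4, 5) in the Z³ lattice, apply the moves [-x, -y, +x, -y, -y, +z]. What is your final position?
(-5, -7, 6)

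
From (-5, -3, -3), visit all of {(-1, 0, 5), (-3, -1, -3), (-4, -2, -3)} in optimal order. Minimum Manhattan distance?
15
(one optimal route: (-5, -3, -3) → (-4, -2, -3) → (-3, -1, -3) → (-1, 0, 5))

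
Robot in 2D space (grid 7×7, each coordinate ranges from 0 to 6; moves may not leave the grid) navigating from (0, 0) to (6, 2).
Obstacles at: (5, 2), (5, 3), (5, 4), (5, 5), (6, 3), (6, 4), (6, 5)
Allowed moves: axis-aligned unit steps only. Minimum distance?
8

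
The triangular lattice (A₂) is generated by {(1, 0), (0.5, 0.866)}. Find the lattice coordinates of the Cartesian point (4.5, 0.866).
4b₁ + b₂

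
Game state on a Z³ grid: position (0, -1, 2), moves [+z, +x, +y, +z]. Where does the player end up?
(1, 0, 4)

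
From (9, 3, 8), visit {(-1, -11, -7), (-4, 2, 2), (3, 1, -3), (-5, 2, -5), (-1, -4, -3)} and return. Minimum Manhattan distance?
86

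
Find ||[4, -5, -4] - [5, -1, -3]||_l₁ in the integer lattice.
6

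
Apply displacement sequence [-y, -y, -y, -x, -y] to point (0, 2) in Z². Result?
(-1, -2)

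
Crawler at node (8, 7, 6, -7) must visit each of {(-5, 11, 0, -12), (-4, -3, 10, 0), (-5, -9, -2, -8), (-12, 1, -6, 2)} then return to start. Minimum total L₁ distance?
148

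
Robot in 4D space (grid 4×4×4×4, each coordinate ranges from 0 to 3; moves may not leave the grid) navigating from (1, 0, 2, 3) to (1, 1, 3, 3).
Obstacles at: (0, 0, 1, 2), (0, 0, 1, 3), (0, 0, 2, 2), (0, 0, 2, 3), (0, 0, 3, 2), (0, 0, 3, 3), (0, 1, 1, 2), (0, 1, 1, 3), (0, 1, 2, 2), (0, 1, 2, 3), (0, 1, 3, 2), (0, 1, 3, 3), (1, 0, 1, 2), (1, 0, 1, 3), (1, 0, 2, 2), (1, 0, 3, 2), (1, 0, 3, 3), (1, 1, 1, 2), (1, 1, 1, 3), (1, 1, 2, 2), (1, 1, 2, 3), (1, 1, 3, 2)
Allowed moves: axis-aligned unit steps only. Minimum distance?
4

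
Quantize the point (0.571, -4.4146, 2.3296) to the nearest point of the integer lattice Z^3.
(1, -4, 2)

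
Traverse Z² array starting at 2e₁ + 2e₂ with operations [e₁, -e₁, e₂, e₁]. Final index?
(3, 3)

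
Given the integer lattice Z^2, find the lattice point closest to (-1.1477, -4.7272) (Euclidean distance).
(-1, -5)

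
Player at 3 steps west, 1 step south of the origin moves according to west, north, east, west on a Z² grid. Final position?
(-4, 0)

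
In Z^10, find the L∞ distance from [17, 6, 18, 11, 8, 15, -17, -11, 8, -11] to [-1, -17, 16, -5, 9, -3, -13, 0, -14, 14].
25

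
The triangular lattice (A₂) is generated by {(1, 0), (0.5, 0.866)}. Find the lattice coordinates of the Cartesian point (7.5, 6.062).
4b₁ + 7b₂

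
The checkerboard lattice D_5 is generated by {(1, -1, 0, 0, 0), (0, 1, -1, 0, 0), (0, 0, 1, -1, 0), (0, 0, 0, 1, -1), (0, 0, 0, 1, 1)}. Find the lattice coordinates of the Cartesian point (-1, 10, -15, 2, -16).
-b₁ + 9b₂ - 6b₃ + 6b₄ - 10b₅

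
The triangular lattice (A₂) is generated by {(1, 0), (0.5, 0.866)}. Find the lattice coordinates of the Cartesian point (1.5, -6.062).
5b₁ - 7b₂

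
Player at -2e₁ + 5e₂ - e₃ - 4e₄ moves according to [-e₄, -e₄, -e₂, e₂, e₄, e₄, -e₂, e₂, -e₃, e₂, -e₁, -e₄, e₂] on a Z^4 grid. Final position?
(-3, 7, -2, -5)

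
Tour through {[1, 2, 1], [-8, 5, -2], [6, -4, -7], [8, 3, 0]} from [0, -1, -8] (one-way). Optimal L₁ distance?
50
(one optimal route: (0, -1, -8) → (6, -4, -7) → (8, 3, 0) → (1, 2, 1) → (-8, 5, -2))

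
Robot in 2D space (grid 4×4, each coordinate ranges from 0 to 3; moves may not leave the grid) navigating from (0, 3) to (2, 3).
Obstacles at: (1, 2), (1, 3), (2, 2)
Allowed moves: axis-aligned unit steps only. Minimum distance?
8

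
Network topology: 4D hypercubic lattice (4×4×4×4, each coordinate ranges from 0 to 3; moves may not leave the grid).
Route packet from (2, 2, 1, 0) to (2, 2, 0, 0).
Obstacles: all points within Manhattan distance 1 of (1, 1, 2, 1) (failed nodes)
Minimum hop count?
1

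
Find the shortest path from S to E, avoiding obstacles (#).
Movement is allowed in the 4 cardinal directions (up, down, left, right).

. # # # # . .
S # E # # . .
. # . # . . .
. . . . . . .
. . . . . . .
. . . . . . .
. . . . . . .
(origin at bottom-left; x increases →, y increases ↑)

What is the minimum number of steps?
6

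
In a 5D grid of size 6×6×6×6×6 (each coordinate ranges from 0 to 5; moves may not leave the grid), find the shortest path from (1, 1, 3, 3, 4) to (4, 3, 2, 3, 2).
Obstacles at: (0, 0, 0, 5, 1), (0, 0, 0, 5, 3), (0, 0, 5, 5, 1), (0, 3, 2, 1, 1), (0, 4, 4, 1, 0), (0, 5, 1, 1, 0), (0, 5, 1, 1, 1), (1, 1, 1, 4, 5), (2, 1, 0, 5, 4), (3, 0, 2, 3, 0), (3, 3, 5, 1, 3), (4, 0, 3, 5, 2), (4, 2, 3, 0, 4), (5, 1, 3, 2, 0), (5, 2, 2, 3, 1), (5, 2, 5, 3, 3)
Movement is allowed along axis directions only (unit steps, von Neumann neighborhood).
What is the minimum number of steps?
8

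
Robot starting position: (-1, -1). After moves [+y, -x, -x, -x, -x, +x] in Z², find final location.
(-4, 0)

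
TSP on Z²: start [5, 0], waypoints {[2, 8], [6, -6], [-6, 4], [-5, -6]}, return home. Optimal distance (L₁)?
52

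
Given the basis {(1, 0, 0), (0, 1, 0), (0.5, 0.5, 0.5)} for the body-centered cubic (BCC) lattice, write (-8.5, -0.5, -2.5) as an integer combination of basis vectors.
-6b₁ + 2b₂ - 5b₃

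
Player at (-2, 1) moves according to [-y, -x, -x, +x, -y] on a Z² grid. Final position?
(-3, -1)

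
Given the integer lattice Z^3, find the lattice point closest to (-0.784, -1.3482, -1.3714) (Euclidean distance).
(-1, -1, -1)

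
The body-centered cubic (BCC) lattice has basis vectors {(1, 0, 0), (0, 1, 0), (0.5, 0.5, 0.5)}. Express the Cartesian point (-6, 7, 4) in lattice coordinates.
-10b₁ + 3b₂ + 8b₃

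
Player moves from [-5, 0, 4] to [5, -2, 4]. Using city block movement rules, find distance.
12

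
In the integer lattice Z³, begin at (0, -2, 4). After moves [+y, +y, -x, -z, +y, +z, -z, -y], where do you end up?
(-1, 0, 3)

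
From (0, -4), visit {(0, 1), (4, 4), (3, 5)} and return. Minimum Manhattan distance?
26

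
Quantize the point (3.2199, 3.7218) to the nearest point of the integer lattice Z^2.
(3, 4)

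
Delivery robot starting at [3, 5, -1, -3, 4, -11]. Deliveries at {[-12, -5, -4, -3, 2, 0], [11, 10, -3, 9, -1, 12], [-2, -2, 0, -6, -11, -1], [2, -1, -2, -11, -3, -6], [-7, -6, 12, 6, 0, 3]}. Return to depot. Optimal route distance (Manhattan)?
240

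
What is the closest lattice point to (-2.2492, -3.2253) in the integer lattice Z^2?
(-2, -3)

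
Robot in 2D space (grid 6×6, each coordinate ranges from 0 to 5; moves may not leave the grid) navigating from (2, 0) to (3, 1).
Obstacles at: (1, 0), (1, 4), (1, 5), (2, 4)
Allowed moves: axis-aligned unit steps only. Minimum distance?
2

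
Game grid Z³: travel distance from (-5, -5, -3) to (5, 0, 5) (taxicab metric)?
23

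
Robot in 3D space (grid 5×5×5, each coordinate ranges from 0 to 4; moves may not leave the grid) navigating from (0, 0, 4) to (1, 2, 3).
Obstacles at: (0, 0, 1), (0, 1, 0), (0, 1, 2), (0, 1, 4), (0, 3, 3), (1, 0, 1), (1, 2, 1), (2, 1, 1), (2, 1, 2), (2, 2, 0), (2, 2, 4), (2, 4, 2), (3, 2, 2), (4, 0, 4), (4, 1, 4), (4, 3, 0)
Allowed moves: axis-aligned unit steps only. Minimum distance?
4
(one shortest path: (0, 0, 4) → (1, 0, 4) → (1, 1, 4) → (1, 2, 4) → (1, 2, 3))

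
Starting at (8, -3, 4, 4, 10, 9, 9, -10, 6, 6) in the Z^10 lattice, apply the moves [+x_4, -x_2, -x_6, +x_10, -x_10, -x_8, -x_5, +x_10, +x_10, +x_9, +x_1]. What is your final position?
(9, -4, 4, 5, 9, 8, 9, -11, 7, 8)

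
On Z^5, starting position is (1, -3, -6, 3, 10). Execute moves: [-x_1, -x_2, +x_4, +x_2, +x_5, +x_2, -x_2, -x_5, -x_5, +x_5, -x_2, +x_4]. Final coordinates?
(0, -4, -6, 5, 10)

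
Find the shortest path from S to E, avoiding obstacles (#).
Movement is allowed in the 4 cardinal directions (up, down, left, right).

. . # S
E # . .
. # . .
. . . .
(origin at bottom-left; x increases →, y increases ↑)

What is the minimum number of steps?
8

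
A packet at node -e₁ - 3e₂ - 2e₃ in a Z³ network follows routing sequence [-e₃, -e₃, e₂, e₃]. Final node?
(-1, -2, -3)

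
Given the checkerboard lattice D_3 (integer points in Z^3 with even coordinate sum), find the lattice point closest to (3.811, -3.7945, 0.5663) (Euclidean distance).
(4, -4, 0)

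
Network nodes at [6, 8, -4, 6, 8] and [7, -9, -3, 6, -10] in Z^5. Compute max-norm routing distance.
18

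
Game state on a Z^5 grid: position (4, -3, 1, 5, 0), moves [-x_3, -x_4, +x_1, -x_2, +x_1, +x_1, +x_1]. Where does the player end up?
(8, -4, 0, 4, 0)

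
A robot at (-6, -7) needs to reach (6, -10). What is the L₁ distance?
15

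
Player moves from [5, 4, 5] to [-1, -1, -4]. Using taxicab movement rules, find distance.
20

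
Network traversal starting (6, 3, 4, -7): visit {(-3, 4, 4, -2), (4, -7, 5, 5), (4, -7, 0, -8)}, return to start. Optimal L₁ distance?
76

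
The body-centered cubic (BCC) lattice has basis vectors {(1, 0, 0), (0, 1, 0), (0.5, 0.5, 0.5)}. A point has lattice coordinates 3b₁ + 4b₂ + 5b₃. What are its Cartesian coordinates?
(5.5, 6.5, 2.5)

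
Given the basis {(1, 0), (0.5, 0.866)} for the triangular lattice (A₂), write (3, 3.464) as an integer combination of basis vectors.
b₁ + 4b₂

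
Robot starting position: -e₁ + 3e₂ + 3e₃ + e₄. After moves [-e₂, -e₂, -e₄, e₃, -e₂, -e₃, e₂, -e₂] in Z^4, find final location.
(-1, 0, 3, 0)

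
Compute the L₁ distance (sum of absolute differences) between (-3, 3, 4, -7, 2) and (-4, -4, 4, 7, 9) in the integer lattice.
29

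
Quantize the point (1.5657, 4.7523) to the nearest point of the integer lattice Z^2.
(2, 5)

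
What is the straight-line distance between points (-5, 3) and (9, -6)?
16.6433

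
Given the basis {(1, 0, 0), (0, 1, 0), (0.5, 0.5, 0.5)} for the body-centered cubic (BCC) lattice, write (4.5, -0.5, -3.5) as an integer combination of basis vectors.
8b₁ + 3b₂ - 7b₃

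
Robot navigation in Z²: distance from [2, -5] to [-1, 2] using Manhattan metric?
10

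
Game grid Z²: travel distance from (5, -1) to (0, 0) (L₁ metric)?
6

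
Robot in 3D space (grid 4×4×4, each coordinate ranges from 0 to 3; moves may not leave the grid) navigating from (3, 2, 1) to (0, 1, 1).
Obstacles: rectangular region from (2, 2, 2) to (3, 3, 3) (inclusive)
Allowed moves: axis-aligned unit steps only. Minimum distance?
4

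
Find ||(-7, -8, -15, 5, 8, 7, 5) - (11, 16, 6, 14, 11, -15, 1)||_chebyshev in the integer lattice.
24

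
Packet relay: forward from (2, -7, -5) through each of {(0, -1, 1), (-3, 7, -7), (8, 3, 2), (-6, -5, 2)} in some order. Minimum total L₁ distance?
65
(one optimal route: (2, -7, -5) → (-6, -5, 2) → (0, -1, 1) → (8, 3, 2) → (-3, 7, -7))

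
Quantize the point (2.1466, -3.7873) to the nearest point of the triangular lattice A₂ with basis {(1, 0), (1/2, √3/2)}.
(2, -3.464)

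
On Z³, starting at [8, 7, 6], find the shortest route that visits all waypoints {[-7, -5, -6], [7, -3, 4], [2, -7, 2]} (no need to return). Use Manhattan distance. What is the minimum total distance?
43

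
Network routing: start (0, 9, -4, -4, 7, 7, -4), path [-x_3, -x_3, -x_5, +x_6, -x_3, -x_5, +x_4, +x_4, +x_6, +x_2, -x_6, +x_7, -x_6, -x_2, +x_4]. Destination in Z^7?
(0, 9, -7, -1, 5, 7, -3)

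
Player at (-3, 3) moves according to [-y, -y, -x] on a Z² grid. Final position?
(-4, 1)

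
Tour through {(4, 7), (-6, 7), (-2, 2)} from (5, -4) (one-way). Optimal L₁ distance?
31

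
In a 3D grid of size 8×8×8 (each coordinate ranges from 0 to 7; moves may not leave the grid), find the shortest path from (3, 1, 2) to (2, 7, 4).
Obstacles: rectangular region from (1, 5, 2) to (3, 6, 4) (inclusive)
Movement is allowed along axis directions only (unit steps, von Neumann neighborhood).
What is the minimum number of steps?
11
(one shortest path: (3, 1, 2) → (2, 1, 2) → (2, 2, 2) → (2, 3, 2) → (2, 4, 2) → (2, 4, 1) → (2, 5, 1) → (2, 6, 1) → (2, 7, 1) → (2, 7, 2) → (2, 7, 3) → (2, 7, 4))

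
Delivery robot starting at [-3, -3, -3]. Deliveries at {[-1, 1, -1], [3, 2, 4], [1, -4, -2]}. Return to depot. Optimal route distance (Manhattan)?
38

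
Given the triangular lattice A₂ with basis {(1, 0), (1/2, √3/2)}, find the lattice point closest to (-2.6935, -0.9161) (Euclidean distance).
(-2.5, -0.866)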